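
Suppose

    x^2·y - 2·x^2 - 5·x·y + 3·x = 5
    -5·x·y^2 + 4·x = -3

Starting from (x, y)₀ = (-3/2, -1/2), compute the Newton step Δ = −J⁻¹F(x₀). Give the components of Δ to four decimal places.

At (-3/2, -1/2): F = (-18.8750, -1.1250).
Jacobian J = [[2·x·y - 4·x - 5·y + 3, x^2 - 5·x], [-5·y^2 + 4, -10·x·y]].
At the point, J = [[13.0000, 9.7500], [2.7500, -7.5000]] (det J = -124.3125).
Solving J·Δ = −F gives Δ = (1.2270, 0.2999).

(1.2270, 0.2999)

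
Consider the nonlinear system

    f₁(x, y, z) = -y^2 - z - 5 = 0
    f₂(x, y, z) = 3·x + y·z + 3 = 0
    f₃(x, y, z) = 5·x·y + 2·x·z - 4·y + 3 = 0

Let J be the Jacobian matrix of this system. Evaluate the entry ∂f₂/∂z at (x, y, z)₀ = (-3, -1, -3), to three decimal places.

-1.000

∂f₂/∂z = y.
At (-3, -1, -3) this is -1.000.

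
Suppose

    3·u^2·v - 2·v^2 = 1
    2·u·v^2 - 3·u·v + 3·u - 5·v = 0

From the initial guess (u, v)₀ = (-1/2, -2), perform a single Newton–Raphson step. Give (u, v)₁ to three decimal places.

(-0.626, -0.714)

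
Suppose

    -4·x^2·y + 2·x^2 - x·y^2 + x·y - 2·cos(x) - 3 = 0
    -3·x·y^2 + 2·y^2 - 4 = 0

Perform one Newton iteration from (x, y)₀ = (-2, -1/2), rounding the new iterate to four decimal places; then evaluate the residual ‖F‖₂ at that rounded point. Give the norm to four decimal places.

At (-2, -1/2): F = (15.332294, -2.0000).
Jacobian J = [[-8·x·y + 4·x - y^2 + y + 2·sin(x), -4·x^2 - 2·x·y + x], [-3·y^2, -6·x·y + 4·y]].
At the point, J = [[-18.568595, -20.0000], [-0.7500, -8.0000]] (det J = 133.548759).
Solving J·Δ = −F gives Δ = (1.2180, -0.3642).
Then the next iterate is (x, y)₁ = (-0.7820, -0.8642).
Re-evaluating at (-0.7820, -0.8642): F = (0.177788, -0.754226), so ‖F‖₂ = 0.7749.

0.7749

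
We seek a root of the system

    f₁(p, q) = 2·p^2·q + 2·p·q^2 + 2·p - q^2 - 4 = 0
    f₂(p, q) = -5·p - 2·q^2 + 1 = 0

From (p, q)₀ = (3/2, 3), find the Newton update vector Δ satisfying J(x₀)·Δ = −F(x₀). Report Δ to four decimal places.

At (3/2, 3): F = (30.5000, -24.5000).
Jacobian J = [[4·p·q + 2·q^2 + 2, 2·p^2 + 4·p·q - 2·q], [-5, -4·q]].
At the point, J = [[38.0000, 16.5000], [-5.0000, -12.0000]] (det J = -373.5000).
Solving J·Δ = −F gives Δ = (0.1024, -2.0843).

(0.1024, -2.0843)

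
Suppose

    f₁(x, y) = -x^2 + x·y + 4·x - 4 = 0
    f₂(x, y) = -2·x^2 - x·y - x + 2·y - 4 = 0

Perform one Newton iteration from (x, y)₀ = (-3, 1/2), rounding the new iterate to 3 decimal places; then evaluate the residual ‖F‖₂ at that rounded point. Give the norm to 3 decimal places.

9.970

At (-3, 1/2): F = (-26.500, -16.500).
Jacobian J = [[-2·x + y + 4, x], [-4·x - y - 1, -x + 2]].
At the point, J = [[10.500, -3.000], [10.500, 5.000]] (det J = 84.000).
Solving J·Δ = −F gives Δ = (2.167, -1.250).
Then the next iterate is (x, y)₁ = (-0.833, -0.750).
Re-evaluating at (-0.833, -0.750): F = (-7.40114, -6.67953), so ‖F‖₂ = 9.970.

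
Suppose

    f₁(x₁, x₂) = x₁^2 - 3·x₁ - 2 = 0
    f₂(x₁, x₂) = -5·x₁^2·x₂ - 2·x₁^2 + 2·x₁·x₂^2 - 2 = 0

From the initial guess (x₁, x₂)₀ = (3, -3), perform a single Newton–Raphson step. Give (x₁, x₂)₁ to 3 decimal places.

(3.667, -0.123)

At (3, -3): F = (-2.000, 169.000).
Jacobian J = [[2·x₁ - 3, 0], [-10·x₁·x₂ - 4·x₁ + 2·x₂^2, -5·x₁^2 + 4·x₁·x₂]].
At the point, J = [[3.000, 0.000], [96.000, -81.000]] (det J = -243.000).
Solving J·Δ = −F gives Δ = (0.667, 2.877).
Then the next iterate is (x₁, x₂)₁ = (3.667, -0.123).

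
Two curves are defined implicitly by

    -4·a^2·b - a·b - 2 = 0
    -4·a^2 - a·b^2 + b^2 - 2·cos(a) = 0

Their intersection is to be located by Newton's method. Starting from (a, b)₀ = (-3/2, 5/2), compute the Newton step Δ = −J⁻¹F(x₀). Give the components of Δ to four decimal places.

At (-3/2, 5/2): F = (-20.7500, 6.483526).
Jacobian J = [[-8·a·b - b, -4·a^2 - a], [-8·a - b^2 + 2·sin(a), -2·a·b + 2·b]].
At the point, J = [[27.5000, -7.5000], [3.755010, 12.5000]] (det J = 371.912575).
Solving J·Δ = −F gives Δ = (0.5667, -0.6889).

(0.5667, -0.6889)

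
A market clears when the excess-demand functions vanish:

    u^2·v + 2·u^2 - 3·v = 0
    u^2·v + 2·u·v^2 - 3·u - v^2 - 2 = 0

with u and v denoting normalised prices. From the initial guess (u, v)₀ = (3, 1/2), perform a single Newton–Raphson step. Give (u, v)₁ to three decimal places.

(1.428, 0.931)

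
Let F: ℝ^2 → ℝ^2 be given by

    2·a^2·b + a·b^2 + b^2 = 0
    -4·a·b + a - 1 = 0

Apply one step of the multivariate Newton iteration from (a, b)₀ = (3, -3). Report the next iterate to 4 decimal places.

(1.8955, -1.0299)

At (3, -3): F = (-18.0000, 38.0000).
Jacobian J = [[4·a·b + b^2, 2·a^2 + 2·a·b + 2·b], [-4·b + 1, -4·a]].
At the point, J = [[-27.0000, -6.0000], [13.0000, -12.0000]] (det J = 402.0000).
Solving J·Δ = −F gives Δ = (-1.1045, 1.9701).
Then the next iterate is (a, b)₁ = (1.8955, -1.0299).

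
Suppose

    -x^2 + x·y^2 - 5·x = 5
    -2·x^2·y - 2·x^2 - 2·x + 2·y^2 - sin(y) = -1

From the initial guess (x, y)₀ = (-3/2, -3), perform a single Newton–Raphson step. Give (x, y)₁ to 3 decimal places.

(2.789, -4.864)

At (-3/2, -3): F = (-13.250, 31.14112).
Jacobian J = [[-2·x + y^2 - 5, 2·x·y], [-4·x·y - 4·x - 2, -2·x^2 + 4·y - cos(y)]].
At the point, J = [[7.000, 9.000], [-14.000, -15.51001]] (det J = 17.42995).
Solving J·Δ = −F gives Δ = (4.289, -1.864).
Then the next iterate is (x, y)₁ = (2.789, -4.864).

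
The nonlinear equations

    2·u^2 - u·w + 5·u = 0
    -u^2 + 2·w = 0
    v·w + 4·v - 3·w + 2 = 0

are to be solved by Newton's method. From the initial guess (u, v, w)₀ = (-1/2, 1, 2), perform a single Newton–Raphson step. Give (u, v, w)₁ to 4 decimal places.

(2.0833, -0.3889, -1.1667)

At (-1/2, 1, 2): F = (-1.0000, 3.7500, 2.0000).
Jacobian J = [[4·u - w + 5, 0, -u], [-2·u, 0, 2], [0, w + 4, v - 3]].
At the point, J = [[1.0000, 0.0000, 0.5000], [1.0000, 0.0000, 2.0000], [0.0000, 6.0000, -2.0000]] (det J = -9.0000).
Solving J·Δ = −F gives Δ = (2.5833, -1.3889, -3.1667).
Then the next iterate is (u, v, w)₁ = (2.0833, -0.3889, -1.1667).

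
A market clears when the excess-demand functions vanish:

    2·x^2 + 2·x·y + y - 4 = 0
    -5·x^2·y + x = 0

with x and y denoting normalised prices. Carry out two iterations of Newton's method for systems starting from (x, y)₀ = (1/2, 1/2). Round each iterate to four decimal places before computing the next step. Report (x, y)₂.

(3.5527, -2.8661)

At (1/2, 1/2): F = (-2.5000, -0.1250).
Jacobian J = [[4·x + 2·y, 2·x + 1], [-10·x·y + 1, -5·x^2]].
At the point, J = [[3.0000, 2.0000], [-1.5000, -1.2500]] (det J = -0.7500).
Solving J·Δ = −F gives Δ = (4.5000, -5.5000).
Then the next iterate is (x, y)₁ = (5.0000, -5.0000).
Round to (5.0000, -5.0000) and repeat: F = (-9.0000, 630.0000), J = [[10.0000, 11.0000], [251.0000, -125.0000]].
Δ = (-1.4473, 2.1339), so (x, y)₂ = (3.5527, -2.8661).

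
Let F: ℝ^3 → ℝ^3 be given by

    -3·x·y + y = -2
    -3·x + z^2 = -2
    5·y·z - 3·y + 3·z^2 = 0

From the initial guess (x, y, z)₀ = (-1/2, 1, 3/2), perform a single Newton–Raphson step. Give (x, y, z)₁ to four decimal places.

(0.7208, 0.6649, 0.8041)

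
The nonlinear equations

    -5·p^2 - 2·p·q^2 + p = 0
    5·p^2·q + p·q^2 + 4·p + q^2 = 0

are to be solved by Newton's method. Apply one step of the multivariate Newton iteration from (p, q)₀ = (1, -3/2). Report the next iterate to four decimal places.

(0.9621, -0.1686)

At (1, -3/2): F = (-8.5000, 1.0000).
Jacobian J = [[-10·p - 2·q^2 + 1, -4·p·q], [10·p·q + q^2 + 4, 5·p^2 + 2·p·q + 2·q]].
At the point, J = [[-13.5000, 6.0000], [-8.7500, -1.0000]] (det J = 66.0000).
Solving J·Δ = −F gives Δ = (-0.0379, 1.3314).
Then the next iterate is (p, q)₁ = (0.9621, -0.1686).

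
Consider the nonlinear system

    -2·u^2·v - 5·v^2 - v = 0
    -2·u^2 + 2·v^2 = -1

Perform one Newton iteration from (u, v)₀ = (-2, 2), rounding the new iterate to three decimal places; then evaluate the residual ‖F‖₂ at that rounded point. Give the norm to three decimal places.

At (-2, 2): F = (-38.000, 1.000).
Jacobian J = [[-4·u·v, -2·u^2 - 10·v - 1], [-4·u, 4·v]].
At the point, J = [[16.000, -29.000], [8.000, 8.000]] (det J = 360.000).
Solving J·Δ = −F gives Δ = (0.764, -0.889).
Then the next iterate is (u, v)₁ = (-1.236, 1.111).
Re-evaluating at (-1.236, 1.111): F = (-10.67715, 0.41325), so ‖F‖₂ = 10.685.

10.685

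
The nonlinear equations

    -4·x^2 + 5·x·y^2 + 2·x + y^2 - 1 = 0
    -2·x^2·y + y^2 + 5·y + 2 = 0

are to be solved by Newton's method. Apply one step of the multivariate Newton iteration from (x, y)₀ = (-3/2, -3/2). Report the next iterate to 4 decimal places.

At (-3/2, -3/2): F = (-27.6250, 3.5000).
Jacobian J = [[-8·x + 5·y^2 + 2, 10·x·y + 2·y], [-4·x·y, -2·x^2 + 2·y + 5]].
At the point, J = [[25.2500, 19.5000], [-9.0000, -2.5000]] (det J = 112.3750).
Solving J·Δ = −F gives Δ = (-0.0072, 1.4260).
Then the next iterate is (x, y)₁ = (-1.5072, -0.0740).

(-1.5072, -0.0740)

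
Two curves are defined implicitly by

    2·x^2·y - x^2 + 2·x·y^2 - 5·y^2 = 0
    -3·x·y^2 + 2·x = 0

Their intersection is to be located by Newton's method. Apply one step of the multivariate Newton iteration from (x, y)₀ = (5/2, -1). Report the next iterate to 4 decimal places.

At (5/2, -1): F = (-18.7500, -2.5000).
Jacobian J = [[4·x·y - 2·x + 2·y^2, 2·x^2 + 4·x·y - 10·y], [-3·y^2 + 2, -6·x·y]].
At the point, J = [[-13.0000, 12.5000], [-1.0000, 15.0000]] (det J = -182.5000).
Solving J·Δ = −F gives Δ = (-1.3699, 0.0753).
Then the next iterate is (x, y)₁ = (1.1301, -0.9247).

(1.1301, -0.9247)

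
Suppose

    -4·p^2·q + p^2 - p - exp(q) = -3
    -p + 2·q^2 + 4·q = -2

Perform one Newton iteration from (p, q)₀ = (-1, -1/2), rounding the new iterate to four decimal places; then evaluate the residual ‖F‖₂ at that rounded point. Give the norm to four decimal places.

2.4702

At (-1, -1/2): F = (6.393469, 1.5000).
Jacobian J = [[-8·p·q + 2·p - 1, -4·p^2 - exp(q)], [-1, 4·q + 4]].
At the point, J = [[-7.0000, -4.606531], [-1.0000, 2.0000]] (det J = -18.606531).
Solving J·Δ = −F gives Δ = (1.0586, -0.2207).
Then the next iterate is (p, q)₁ = (0.0586, -0.7207).
Re-evaluating at (0.0586, -0.7207): F = (2.468322, 0.097417), so ‖F‖₂ = 2.4702.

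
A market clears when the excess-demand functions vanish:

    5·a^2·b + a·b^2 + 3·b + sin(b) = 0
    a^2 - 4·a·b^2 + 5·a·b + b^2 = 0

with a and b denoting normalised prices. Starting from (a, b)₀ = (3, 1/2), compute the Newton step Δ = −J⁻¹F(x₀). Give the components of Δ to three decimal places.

At (3, 1/2): F = (25.22943, 13.750).
Jacobian J = [[10·a·b + b^2, 5·a^2 + 2·a·b + cos(b) + 3], [2·a - 4·b^2 + 5·b, -8·a·b + 5·a + 2·b]].
At the point, J = [[15.250, 51.87758], [7.500, 4.000]] (det J = -328.08187).
Solving J·Δ = −F gives Δ = (-1.867, 0.062).

(-1.867, 0.062)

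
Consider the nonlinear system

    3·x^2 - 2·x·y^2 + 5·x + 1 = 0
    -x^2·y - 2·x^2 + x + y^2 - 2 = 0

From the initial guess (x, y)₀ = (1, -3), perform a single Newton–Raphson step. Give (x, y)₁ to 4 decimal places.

(4.4615, -0.2308)

At (1, -3): F = (-9.0000, 9.0000).
Jacobian J = [[6·x - 2·y^2 + 5, -4·x·y], [-2·x·y - 4·x + 1, -x^2 + 2·y]].
At the point, J = [[-7.0000, 12.0000], [3.0000, -7.0000]] (det J = 13.0000).
Solving J·Δ = −F gives Δ = (3.4615, 2.7692).
Then the next iterate is (x, y)₁ = (4.4615, -0.2308).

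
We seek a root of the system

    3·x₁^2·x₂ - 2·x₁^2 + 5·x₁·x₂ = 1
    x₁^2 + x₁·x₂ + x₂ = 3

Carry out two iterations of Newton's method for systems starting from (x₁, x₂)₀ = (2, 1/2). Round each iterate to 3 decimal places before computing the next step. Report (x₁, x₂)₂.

(1.437, 0.385)

At (2, 1/2): F = (2.000, 2.500).
Jacobian J = [[6·x₁·x₂ - 4·x₁ + 5·x₂, 3·x₁^2 + 5·x₁], [2·x₁ + x₂, x₁ + 1]].
At the point, J = [[0.500, 22.000], [4.500, 3.000]] (det J = -97.500).
Solving J·Δ = −F gives Δ = (-0.503, -0.079).
Then the next iterate is (x₁, x₂)₁ = (1.497, 0.421).
Round to (1.497, 0.421) and repeat: F = (0.49956, 0.29225), J = [[-0.10158, 14.20803], [3.415, 2.497]].
Δ = (-0.060, -0.036), so (x₁, x₂)₂ = (1.437, 0.385).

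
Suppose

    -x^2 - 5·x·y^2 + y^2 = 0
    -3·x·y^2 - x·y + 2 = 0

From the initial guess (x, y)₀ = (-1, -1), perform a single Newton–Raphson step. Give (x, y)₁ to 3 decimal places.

(1.556, -1.222)

At (-1, -1): F = (5.000, 4.000).
Jacobian J = [[-2·x - 5·y^2, -10·x·y + 2·y], [-3·y^2 - y, -6·x·y - x]].
At the point, J = [[-3.000, -12.000], [-2.000, -5.000]] (det J = -9.000).
Solving J·Δ = −F gives Δ = (2.556, -0.222).
Then the next iterate is (x, y)₁ = (1.556, -1.222).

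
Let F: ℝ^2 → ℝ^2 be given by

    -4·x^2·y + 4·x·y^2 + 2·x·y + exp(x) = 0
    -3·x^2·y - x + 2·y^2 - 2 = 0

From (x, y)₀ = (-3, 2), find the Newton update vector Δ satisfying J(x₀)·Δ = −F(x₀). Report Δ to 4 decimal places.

(0.8309, -0.8379)

At (-3, 2): F = (-131.950213, -45.0000).
Jacobian J = [[-8·x·y + 4·y^2 + 2·y + exp(x), -4·x^2 + 8·x·y + 2·x], [-6·x·y - 1, -3·x^2 + 4·y]].
At the point, J = [[68.049787, -90.0000], [35.0000, -19.0000]] (det J = 1857.054046).
Solving J·Δ = −F gives Δ = (0.8309, -0.8379).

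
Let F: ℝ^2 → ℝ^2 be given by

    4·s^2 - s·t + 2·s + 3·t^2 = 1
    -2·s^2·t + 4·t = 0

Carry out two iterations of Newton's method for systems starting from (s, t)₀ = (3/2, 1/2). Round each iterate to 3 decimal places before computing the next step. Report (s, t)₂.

(-1.216, 6.676)

At (3/2, 1/2): F = (11.000, -0.250).
Jacobian J = [[8·s - t + 2, -s + 6·t], [-4·s·t, -2·s^2 + 4]].
At the point, J = [[13.500, 1.500], [-3.000, -0.500]] (det J = -2.250).
Solving J·Δ = −F gives Δ = (-2.278, 13.167).
Then the next iterate is (s, t)₁ = (-0.778, 13.667).
Round to (-0.778, 13.667) and repeat: F = (570.85873, 38.12317), J = [[-17.891, 82.780], [42.53170, 2.78943]].
Δ = (-0.438, -6.991), so (s, t)₂ = (-1.216, 6.676).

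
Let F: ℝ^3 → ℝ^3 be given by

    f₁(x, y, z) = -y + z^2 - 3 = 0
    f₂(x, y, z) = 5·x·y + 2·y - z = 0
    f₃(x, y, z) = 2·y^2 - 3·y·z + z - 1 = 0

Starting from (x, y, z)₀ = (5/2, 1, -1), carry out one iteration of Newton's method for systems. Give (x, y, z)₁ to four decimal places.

At (5/2, 1, -1): F = (-3.0000, 15.5000, 3.0000).
Jacobian J = [[0, -1, 2·z], [5·y, 5·x + 2, -1], [0, 4·y - 3·z, -3·y + 1]].
At the point, J = [[0.0000, -1.0000, -2.0000], [5.0000, 14.5000, -1.0000], [0.0000, 7.0000, -2.0000]] (det J = -80.0000).
Solving J·Δ = −F gives Δ = (-1.1500, -0.7500, -1.1250).
Then the next iterate is (x, y, z)₁ = (1.3500, 0.2500, -2.1250).

(1.3500, 0.2500, -2.1250)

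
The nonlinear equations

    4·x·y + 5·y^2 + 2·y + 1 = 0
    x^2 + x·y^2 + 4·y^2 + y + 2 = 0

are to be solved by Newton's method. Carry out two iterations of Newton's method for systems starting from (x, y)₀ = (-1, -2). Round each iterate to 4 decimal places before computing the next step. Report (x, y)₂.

(6.6072, -2.6351)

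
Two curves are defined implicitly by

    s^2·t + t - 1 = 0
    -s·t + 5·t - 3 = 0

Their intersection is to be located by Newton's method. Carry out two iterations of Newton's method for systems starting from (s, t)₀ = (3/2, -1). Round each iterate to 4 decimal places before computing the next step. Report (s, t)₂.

At (3/2, -1): F = (-4.2500, -6.5000).
Jacobian J = [[2·s·t, s^2 + 1], [-t, -s + 5]].
At the point, J = [[-3.0000, 3.2500], [1.0000, 3.5000]] (det J = -13.7500).
Solving J·Δ = −F gives Δ = (0.4545, 1.7273).
Then the next iterate is (s, t)₁ = (1.9545, 0.7273).
Round to (1.9545, 0.7273) and repeat: F = (2.505637, -0.785008), J = [[2.843016, 4.820070], [-0.7273, 3.0455]].
Δ = (-0.9384, 0.0337), so (s, t)₂ = (1.0161, 0.7610).

(1.0161, 0.7610)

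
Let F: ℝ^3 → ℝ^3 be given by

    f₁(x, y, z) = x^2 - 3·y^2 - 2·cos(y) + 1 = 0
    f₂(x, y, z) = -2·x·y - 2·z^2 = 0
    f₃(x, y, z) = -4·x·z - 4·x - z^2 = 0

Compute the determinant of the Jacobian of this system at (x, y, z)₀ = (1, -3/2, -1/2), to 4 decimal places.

J = [[2·x, -6·y + 2·sin(y), 0], [-2·y, -2·x, -4·z], [-4·z - 4, 0, -4·x - 2·z]].
At the point, J = [[2.0000, 7.005010, 0.0000], [3.0000, -2.0000, 2.0000], [-2.0000, 0.0000, -3.0000]].
det J = 47.0251.

47.0251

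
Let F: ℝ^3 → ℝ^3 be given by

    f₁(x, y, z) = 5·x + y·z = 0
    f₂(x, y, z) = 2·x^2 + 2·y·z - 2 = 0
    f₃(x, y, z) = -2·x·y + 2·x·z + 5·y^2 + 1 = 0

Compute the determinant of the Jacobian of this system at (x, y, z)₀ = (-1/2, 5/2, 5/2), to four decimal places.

-810.0000

J = [[5, z, y], [4·x, 2·z, 2·y], [-2·y + 2·z, -2·x + 10·y, 2·x]].
At the point, J = [[5.0000, 2.5000, 2.5000], [-2.0000, 5.0000, 5.0000], [0.0000, 26.0000, -1.0000]].
det J = -810.0000.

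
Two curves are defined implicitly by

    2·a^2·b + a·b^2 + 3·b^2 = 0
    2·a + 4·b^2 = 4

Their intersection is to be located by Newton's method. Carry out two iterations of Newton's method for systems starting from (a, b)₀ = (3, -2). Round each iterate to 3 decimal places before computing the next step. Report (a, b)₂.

At (3, -2): F = (-12.000, 18.000).
Jacobian J = [[4·a·b + b^2, 2·a^2 + 2·a·b + 6·b], [2, 8·b]].
At the point, J = [[-20.000, -6.000], [2.000, -16.000]] (det J = 332.000).
Solving J·Δ = −F gives Δ = (-0.904, 1.012).
Then the next iterate is (a, b)₁ = (2.096, -0.988).
Round to (2.096, -0.988) and repeat: F = (-3.70656, 4.09658), J = [[-7.30725, -1.28326], [2.000, -7.904]].
Δ = (-0.573, 0.373), so (a, b)₂ = (1.523, -0.615).

(1.523, -0.615)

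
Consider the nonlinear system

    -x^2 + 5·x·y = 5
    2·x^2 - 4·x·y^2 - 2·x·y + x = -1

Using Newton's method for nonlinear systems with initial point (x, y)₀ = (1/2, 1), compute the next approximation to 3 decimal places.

At (1/2, 1): F = (-2.750, -1.000).
Jacobian J = [[-2·x + 5·y, 5·x], [4·x - 4·y^2 - 2·y + 1, -8·x·y - 2·x]].
At the point, J = [[4.000, 2.500], [-3.000, -5.000]] (det J = -12.500).
Solving J·Δ = −F gives Δ = (1.300, -0.980).
Then the next iterate is (x, y)₁ = (1.800, 0.020).

(1.800, 0.020)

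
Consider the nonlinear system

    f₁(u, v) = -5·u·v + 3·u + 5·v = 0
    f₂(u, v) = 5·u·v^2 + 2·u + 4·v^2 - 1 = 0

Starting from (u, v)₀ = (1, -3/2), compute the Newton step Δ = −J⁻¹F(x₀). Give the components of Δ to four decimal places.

At (1, -3/2): F = (3.0000, 21.2500).
Jacobian J = [[-5·v + 3, -5·u + 5], [5·v^2 + 2, 10·u·v + 8·v]].
At the point, J = [[10.5000, 0.0000], [13.2500, -27.0000]] (det J = -283.5000).
Solving J·Δ = −F gives Δ = (-0.2857, 0.6468).

(-0.2857, 0.6468)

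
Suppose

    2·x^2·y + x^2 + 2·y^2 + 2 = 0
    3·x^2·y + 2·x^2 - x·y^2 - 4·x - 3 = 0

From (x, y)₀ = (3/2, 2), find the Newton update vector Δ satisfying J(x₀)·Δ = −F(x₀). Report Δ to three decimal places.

(-0.114, -1.563)

At (3/2, 2): F = (21.250, 3.000).
Jacobian J = [[4·x·y + 2·x, 2·x^2 + 4·y], [6·x·y + 4·x - y^2 - 4, 3·x^2 - 2·x·y]].
At the point, J = [[15.000, 12.500], [16.000, 0.750]] (det J = -188.750).
Solving J·Δ = −F gives Δ = (-0.114, -1.563).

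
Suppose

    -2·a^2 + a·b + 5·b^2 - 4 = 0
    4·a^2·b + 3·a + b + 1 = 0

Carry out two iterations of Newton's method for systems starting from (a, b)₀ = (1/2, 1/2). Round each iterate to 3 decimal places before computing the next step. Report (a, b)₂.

(-3.350, 1.781)

At (1/2, 1/2): F = (-3.000, 3.500).
Jacobian J = [[-4·a + b, a + 10·b], [8·a·b + 3, 4·a^2 + 1]].
At the point, J = [[-1.500, 5.500], [5.000, 2.000]] (det J = -30.500).
Solving J·Δ = −F gives Δ = (-0.828, 0.320).
Then the next iterate is (a, b)₁ = (-0.328, 0.820).
Round to (-0.328, 0.820) and repeat: F = (-1.12213, 1.18888), J = [[2.132, 7.872], [0.84832, 1.43034]].
Δ = (-3.022, 0.961), so (a, b)₂ = (-3.350, 1.781).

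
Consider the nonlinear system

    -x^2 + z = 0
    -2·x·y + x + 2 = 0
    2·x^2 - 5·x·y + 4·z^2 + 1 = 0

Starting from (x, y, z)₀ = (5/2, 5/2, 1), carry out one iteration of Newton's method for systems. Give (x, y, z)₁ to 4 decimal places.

At (5/2, 5/2, 1): F = (-5.2500, -8.0000, -13.7500).
Jacobian J = [[-2·x, 0, 1], [-2·y + 1, -2·x, 0], [4·x - 5·y, -5·x, 8·z]].
At the point, J = [[-5.0000, 0.0000, 1.0000], [-4.0000, -5.0000, 0.0000], [-2.5000, -12.5000, 8.0000]] (det J = 237.5000).
Solving J·Δ = −F gives Δ = (-1.0158, -0.7874, 0.1711).
Then the next iterate is (x, y, z)₁ = (1.4842, 1.7126, 1.1711).

(1.4842, 1.7126, 1.1711)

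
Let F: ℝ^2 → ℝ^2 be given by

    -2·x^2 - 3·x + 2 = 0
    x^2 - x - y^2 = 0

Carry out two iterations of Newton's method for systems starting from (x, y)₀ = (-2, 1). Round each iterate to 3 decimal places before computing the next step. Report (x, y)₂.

(-2.000, 2.607)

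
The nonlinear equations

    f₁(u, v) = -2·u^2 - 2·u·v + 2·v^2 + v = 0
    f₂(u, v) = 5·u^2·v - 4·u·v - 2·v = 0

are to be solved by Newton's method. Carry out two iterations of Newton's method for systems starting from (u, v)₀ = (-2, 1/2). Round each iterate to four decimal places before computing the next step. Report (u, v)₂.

At (-2, 1/2): F = (-5.0000, 13.0000).
Jacobian J = [[-4·u - 2·v, -2·u + 4·v + 1], [10·u·v - 4·v, 5·u^2 - 4·u - 2]].
At the point, J = [[7.0000, 7.0000], [-12.0000, 26.0000]] (det J = 266.0000).
Solving J·Δ = −F gives Δ = (0.8308, -0.1165).
Then the next iterate is (u, v)₁ = (-1.1692, 0.3835).
Round to (-1.1692, 0.3835) and repeat: F = (-1.159636, 3.647830), J = [[3.9098, 4.8724], [-6.017882, 9.511943]].
Δ = (0.4331, -0.1095), so (u, v)₂ = (-0.7361, 0.2740).

(-0.7361, 0.2740)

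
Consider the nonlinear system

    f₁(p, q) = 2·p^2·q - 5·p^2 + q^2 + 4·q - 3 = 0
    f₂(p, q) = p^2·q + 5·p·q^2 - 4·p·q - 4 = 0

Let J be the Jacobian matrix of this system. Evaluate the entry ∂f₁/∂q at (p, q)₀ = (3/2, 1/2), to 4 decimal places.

9.5000

∂f₁/∂q = 2·p^2 + 2·q + 4.
At (3/2, 1/2) this is 9.5000.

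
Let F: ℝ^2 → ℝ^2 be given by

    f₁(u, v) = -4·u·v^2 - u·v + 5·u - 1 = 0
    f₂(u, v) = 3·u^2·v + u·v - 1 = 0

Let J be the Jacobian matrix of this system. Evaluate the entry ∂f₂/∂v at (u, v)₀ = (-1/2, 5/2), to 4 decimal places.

0.2500

∂f₂/∂v = 3·u^2 + u.
At (-1/2, 5/2) this is 0.2500.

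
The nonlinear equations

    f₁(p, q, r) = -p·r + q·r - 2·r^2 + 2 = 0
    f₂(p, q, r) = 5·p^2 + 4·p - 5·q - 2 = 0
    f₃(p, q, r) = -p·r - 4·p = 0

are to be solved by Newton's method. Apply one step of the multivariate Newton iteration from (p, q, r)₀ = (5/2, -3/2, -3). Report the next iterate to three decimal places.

(0.224, -5.348, -3.090)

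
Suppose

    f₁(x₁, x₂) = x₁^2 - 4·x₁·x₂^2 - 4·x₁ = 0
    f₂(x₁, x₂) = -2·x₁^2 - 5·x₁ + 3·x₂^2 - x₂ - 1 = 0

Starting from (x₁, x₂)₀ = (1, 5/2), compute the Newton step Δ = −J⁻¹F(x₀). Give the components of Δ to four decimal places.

At (1, 5/2): F = (-28.0000, 8.2500).
Jacobian J = [[2·x₁ - 4·x₂^2 - 4, -8·x₁·x₂], [-4·x₁ - 5, 6·x₂ - 1]].
At the point, J = [[-27.0000, -20.0000], [-9.0000, 14.0000]] (det J = -558.0000).
Solving J·Δ = −F gives Δ = (-0.4068, -0.8508).

(-0.4068, -0.8508)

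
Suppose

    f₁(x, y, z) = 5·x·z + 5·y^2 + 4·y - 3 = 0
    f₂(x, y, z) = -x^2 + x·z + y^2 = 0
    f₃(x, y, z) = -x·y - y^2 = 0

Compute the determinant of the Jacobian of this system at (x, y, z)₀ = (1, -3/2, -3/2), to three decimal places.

-14.000

J = [[5·z, 10·y + 4, 5·x], [-2·x + z, 2·y, x], [-y, -x - 2·y, 0]].
At the point, J = [[-7.500, -11.000, 5.000], [-3.500, -3.000, 1.000], [1.500, 2.000, 0.000]].
det J = -14.000.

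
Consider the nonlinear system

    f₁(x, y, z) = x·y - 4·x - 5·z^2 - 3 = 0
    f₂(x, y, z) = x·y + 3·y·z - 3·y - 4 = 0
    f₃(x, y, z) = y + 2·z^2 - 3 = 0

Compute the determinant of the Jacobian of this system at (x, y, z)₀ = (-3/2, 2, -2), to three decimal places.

J = [[y - 4, x, -10·z], [y, x + 3·z - 3, 3·y], [0, 1, 4·z]].
At the point, J = [[-2.000, -1.500, 20.000], [2.000, -10.500, 6.000], [0.000, 1.000, -8.000]].
det J = -140.000.

-140.000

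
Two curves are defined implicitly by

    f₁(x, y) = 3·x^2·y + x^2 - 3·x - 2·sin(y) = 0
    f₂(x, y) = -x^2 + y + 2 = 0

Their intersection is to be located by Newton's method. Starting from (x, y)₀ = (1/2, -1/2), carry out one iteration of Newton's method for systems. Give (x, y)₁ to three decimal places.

(0.631, -1.619)

At (1/2, -1/2): F = (-0.66615, 1.250).
Jacobian J = [[6·x·y + 2·x - 3, 3·x^2 - 2·cos(y)], [-2·x, 1]].
At the point, J = [[-3.500, -1.00517], [-1.000, 1.000]] (det J = -4.50517).
Solving J·Δ = −F gives Δ = (0.131, -1.119).
Then the next iterate is (x, y)₁ = (0.631, -1.619).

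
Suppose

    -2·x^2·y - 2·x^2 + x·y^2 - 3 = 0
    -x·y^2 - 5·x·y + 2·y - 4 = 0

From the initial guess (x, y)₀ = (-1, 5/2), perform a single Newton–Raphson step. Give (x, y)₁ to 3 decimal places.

At (-1, 5/2): F = (-16.250, 19.750).
Jacobian J = [[-4·x·y - 4·x + y^2, -2·x^2 + 2·x·y], [-y^2 - 5·y, -2·x·y - 5·x + 2]].
At the point, J = [[20.250, -7.000], [-18.750, 12.000]] (det J = 111.750).
Solving J·Δ = −F gives Δ = (0.508, -0.852).
Then the next iterate is (x, y)₁ = (-0.492, 1.648).

(-0.492, 1.648)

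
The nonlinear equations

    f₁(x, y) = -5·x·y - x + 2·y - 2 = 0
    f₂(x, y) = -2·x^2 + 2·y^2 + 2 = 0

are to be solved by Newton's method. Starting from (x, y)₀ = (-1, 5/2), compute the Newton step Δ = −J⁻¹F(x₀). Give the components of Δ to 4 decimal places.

At (-1, 5/2): F = (16.5000, 12.5000).
Jacobian J = [[-5·y - 1, -5·x + 2], [-4·x, 4·y]].
At the point, J = [[-13.5000, 7.0000], [4.0000, 10.0000]] (det J = -163.0000).
Solving J·Δ = −F gives Δ = (0.4755, -1.4402).

(0.4755, -1.4402)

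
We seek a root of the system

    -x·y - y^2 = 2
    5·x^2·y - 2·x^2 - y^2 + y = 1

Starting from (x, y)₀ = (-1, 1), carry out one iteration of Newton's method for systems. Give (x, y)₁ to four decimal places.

(-1.6000, -0.4000)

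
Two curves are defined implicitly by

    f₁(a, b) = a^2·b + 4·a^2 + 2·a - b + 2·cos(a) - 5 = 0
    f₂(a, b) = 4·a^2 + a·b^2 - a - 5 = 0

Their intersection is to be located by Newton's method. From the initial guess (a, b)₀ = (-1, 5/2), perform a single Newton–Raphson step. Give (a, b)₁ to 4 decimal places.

At (-1, 5/2): F = (-1.919395, -6.2500).
Jacobian J = [[2·a·b + 8·a - 2·sin(a) + 2, a^2 - 1], [8·a + b^2 - 1, 2·a·b]].
At the point, J = [[-9.317058, 0.0000], [-2.7500, -5.0000]] (det J = 46.585290).
Solving J·Δ = −F gives Δ = (-0.2060, -1.1367).
Then the next iterate is (a, b)₁ = (-1.2060, 1.3633).

(-1.2060, 1.3633)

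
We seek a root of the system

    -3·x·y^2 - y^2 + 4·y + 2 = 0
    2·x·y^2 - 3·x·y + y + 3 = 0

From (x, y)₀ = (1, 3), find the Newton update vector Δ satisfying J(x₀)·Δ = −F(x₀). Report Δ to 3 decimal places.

(0.889, -2.300)

At (1, 3): F = (-22.000, 15.000).
Jacobian J = [[-3·y^2, -6·x·y - 2·y + 4], [2·y^2 - 3·y, 4·x·y - 3·x + 1]].
At the point, J = [[-27.000, -20.000], [9.000, 10.000]] (det J = -90.000).
Solving J·Δ = −F gives Δ = (0.889, -2.300).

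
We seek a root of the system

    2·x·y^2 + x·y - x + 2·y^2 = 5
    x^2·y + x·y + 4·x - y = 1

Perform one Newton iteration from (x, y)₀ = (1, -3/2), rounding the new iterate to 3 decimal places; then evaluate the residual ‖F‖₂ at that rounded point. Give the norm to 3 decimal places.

At (1, -3/2): F = (1.500, 1.500).
Jacobian J = [[2·y^2 + y - 1, 4·x·y + x + 4·y], [2·x·y + y + 4, x^2 + x - 1]].
At the point, J = [[2.000, -11.000], [-0.500, 1.000]] (det J = -3.500).
Solving J·Δ = −F gives Δ = (5.143, 1.071).
Then the next iterate is (x, y)₁ = (6.143, -0.429).
Re-evaluating at (6.143, -0.429): F = (-11.14914, 5.17672), so ‖F‖₂ = 12.292.

12.292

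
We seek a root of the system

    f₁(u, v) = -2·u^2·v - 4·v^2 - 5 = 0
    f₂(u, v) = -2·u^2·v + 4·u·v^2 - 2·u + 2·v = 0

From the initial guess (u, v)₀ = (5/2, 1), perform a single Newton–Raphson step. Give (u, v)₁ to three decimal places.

At (5/2, 1): F = (-21.500, -5.500).
Jacobian J = [[-4·u·v, -2·u^2 - 8·v], [-4·u·v + 4·v^2 - 2, -2·u^2 + 8·u·v + 2]].
At the point, J = [[-10.000, -20.500], [-8.000, 9.500]] (det J = -259.000).
Solving J·Δ = −F gives Δ = (-1.224, -0.452).
Then the next iterate is (u, v)₁ = (1.276, 0.548).

(1.276, 0.548)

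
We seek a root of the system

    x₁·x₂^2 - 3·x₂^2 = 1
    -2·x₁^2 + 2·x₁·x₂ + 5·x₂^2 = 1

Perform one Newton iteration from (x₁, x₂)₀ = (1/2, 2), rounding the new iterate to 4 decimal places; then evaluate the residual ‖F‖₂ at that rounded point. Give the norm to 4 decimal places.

At (1/2, 2): F = (-11.0000, 20.5000).
Jacobian J = [[x₂^2, 2·x₁·x₂ - 6·x₂], [-4·x₁ + 2·x₂, 2·x₁ + 10·x₂]].
At the point, J = [[4.0000, -10.0000], [2.0000, 21.0000]] (det J = 104.0000).
Solving J·Δ = −F gives Δ = (0.2500, -1.0000).
Then the next iterate is (x₁, x₂)₁ = (0.7500, 1.0000).
Re-evaluating at (0.7500, 1.0000): F = (-3.2500, 4.3750), so ‖F‖₂ = 5.4501.

5.4501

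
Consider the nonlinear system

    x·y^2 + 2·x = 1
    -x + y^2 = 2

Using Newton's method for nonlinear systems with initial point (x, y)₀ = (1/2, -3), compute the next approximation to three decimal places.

(0.391, -1.899)

At (1/2, -3): F = (4.500, 6.500).
Jacobian J = [[y^2 + 2, 2·x·y], [-1, 2·y]].
At the point, J = [[11.000, -3.000], [-1.000, -6.000]] (det J = -69.000).
Solving J·Δ = −F gives Δ = (-0.109, 1.101).
Then the next iterate is (x, y)₁ = (0.391, -1.899).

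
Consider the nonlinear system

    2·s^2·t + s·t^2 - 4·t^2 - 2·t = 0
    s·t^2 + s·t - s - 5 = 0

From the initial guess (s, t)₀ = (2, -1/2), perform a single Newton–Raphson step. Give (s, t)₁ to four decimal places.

At (2, -1/2): F = (-3.5000, -7.5000).
Jacobian J = [[4·s·t + t^2, 2·s^2 + 2·s·t - 8·t - 2], [t^2 + t - 1, 2·s·t + s]].
At the point, J = [[-3.7500, 8.0000], [-1.2500, 0.0000]] (det J = 10.0000).
Solving J·Δ = −F gives Δ = (-6.0000, -2.3750).
Then the next iterate is (s, t)₁ = (-4.0000, -2.8750).

(-4.0000, -2.8750)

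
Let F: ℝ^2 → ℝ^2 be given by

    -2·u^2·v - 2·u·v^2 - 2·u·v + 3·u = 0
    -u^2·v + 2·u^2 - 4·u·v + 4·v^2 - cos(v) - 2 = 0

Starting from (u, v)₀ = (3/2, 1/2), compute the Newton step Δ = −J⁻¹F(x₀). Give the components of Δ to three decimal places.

At (3/2, 1/2): F = (0.000, -1.50258).
Jacobian J = [[-4·u·v - 2·v^2 - 2·v + 3, -2·u^2 - 4·u·v - 2·u], [-2·u·v + 4·u - 4·v, -u^2 - 4·u + 8·v + sin(v)]].
At the point, J = [[-1.500, -10.500], [2.500, -3.77057]] (det J = 31.90586).
Solving J·Δ = −F gives Δ = (0.494, -0.071).

(0.494, -0.071)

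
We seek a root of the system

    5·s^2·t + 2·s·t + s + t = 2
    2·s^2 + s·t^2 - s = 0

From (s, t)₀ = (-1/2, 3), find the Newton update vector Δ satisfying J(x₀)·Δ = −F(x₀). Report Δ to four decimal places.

(-0.0379, -1.2424)

At (-1/2, 3): F = (1.2500, -3.5000).
Jacobian J = [[10·s·t + 2·t + 1, 5·s^2 + 2·s + 1], [4·s + t^2 - 1, 2·s·t]].
At the point, J = [[-8.0000, 1.2500], [6.0000, -3.0000]] (det J = 16.5000).
Solving J·Δ = −F gives Δ = (-0.0379, -1.2424).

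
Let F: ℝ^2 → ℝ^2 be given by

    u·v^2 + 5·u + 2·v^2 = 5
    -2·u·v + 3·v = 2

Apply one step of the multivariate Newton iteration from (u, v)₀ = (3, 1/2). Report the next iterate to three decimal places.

At (3, 1/2): F = (11.250, -3.500).
Jacobian J = [[v^2 + 5, 2·u·v + 4·v], [-2·v, -2·u + 3]].
At the point, J = [[5.250, 5.000], [-1.000, -3.000]] (det J = -10.750).
Solving J·Δ = −F gives Δ = (-1.512, -0.663).
Then the next iterate is (u, v)₁ = (1.488, -0.163).

(1.488, -0.163)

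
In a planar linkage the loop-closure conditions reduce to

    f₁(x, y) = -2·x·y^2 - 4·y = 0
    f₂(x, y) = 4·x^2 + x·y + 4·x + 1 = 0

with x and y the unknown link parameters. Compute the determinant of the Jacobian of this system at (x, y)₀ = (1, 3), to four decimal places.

222.0000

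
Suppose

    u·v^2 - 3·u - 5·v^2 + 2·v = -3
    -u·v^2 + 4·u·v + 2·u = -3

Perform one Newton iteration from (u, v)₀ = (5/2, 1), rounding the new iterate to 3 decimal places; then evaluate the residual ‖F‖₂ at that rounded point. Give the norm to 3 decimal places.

21.546

At (5/2, 1): F = (-5.000, 15.500).
Jacobian J = [[v^2 - 3, 2·u·v - 10·v + 2], [-v^2 + 4·v + 2, -2·u·v + 4·u]].
At the point, J = [[-2.000, -3.000], [5.000, 5.000]] (det J = 5.000).
Solving J·Δ = −F gives Δ = (-4.300, 1.200).
Then the next iterate is (u, v)₁ = (-1.800, 2.200).
Re-evaluating at (-1.800, 2.200): F = (-20.112, -7.728), so ‖F‖₂ = 21.546.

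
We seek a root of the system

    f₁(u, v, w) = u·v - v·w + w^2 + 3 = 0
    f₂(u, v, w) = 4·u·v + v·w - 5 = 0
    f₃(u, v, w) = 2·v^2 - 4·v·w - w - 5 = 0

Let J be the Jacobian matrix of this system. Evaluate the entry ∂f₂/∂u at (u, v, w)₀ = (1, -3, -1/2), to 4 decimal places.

-12.0000

∂f₂/∂u = 4·v.
At (1, -3, -1/2) this is -12.0000.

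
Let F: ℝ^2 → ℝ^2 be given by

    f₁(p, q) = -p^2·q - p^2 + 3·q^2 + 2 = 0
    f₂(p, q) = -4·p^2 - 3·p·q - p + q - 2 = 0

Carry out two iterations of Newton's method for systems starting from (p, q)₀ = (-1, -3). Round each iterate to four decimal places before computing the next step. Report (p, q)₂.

(0.2151, -0.5597)

At (-1, -3): F = (31.0000, -17.0000).
Jacobian J = [[-2·p·q - 2·p, -p^2 + 6·q], [-8·p - 3·q - 1, -3·p + 1]].
At the point, J = [[-4.0000, -19.0000], [16.0000, 4.0000]] (det J = 288.0000).
Solving J·Δ = −F gives Δ = (0.6910, 1.4861).
Then the next iterate is (p, q)₁ = (-0.3090, -1.5139).
Round to (-0.3090, -1.5139) and repeat: F = (8.924747, -4.990209), J = [[-0.317590, -9.178881], [6.0137, 1.9270]].
Δ = (0.5241, 0.9542), so (p, q)₂ = (0.2151, -0.5597).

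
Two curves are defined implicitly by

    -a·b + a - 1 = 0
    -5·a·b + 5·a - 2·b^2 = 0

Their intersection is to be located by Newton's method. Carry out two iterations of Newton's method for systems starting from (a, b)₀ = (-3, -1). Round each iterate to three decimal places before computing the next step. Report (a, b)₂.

(0.459, -1.589)

At (-3, -1): F = (-7.000, -32.000).
Jacobian J = [[-b + 1, -a], [-5·b + 5, -5·a - 4·b]].
At the point, J = [[2.000, 3.000], [10.000, 19.000]] (det J = 8.000).
Solving J·Δ = −F gives Δ = (4.625, -0.750).
Then the next iterate is (a, b)₁ = (1.625, -1.750).
Round to (1.625, -1.750) and repeat: F = (3.46875, 16.21875), J = [[2.750, -1.625], [13.750, -1.125]].
Δ = (-1.166, 0.161), so (a, b)₂ = (0.459, -1.589).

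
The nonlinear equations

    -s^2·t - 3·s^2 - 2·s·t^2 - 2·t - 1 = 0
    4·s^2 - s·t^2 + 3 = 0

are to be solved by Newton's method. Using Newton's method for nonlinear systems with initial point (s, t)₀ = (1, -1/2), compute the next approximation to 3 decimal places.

At (1, -1/2): F = (-3.000, 6.750).
Jacobian J = [[-2·s·t - 6·s - 2·t^2, -s^2 - 4·s·t - 2], [8·s - t^2, -2·s·t]].
At the point, J = [[-5.500, -1.000], [7.750, 1.000]] (det J = 2.250).
Solving J·Δ = −F gives Δ = (-1.667, 6.167).
Then the next iterate is (s, t)₁ = (-0.667, 5.667).

(-0.667, 5.667)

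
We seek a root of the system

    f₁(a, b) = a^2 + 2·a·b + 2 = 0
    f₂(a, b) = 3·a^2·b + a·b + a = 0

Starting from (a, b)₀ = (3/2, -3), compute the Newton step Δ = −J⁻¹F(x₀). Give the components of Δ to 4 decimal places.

(-0.4910, 1.0924)

At (3/2, -3): F = (-4.7500, -23.2500).
Jacobian J = [[2·a + 2·b, 2·a], [6·a·b + b + 1, 3·a^2 + a]].
At the point, J = [[-3.0000, 3.0000], [-29.0000, 8.2500]] (det J = 62.2500).
Solving J·Δ = −F gives Δ = (-0.4910, 1.0924).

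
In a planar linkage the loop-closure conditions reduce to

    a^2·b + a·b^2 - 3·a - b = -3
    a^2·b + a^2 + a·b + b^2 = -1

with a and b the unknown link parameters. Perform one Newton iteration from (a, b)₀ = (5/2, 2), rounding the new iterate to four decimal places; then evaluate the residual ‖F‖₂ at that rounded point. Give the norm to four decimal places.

At (5/2, 2): F = (16.0000, 28.7500).
Jacobian J = [[2·a·b + b^2 - 3, a^2 + 2·a·b - 1], [2·a·b + 2·a + b, a^2 + a + 2·b]].
At the point, J = [[11.0000, 15.2500], [17.0000, 12.7500]] (det J = -119.0000).
Solving J·Δ = −F gives Δ = (-1.9701, 0.3718).
Then the next iterate is (a, b)₁ = (0.5299, 2.3718).
Re-evaluating at (0.5299, 2.3718): F = (2.685405, 8.829033), so ‖F‖₂ = 9.2284.

9.2284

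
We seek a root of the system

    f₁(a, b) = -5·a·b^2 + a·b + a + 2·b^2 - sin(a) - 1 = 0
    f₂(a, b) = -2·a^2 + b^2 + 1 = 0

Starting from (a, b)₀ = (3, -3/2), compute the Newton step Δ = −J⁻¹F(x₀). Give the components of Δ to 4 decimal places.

(-1.3336, 0.4177)

At (3, -3/2): F = (-31.891120, -14.7500).
Jacobian J = [[-5·b^2 + b - cos(a) + 1, -10·a·b + a + 4·b], [-4·a, 2·b]].
At the point, J = [[-10.760008, 42.0000], [-12.0000, -3.0000]] (det J = 536.280023).
Solving J·Δ = −F gives Δ = (-1.3336, 0.4177).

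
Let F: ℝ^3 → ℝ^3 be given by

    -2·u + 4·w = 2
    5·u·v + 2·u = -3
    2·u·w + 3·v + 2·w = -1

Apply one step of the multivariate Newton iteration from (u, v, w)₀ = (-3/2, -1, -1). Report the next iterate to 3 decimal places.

At (-3/2, -1, -1): F = (-3.000, 7.500, -1.000).
Jacobian J = [[-2, 0, 4], [5·v + 2, 5·u, 0], [2·w, 3, 2·u + 2]].
At the point, J = [[-2.000, 0.000, 4.000], [-3.000, -7.500, 0.000], [-2.000, 3.000, -1.000]] (det J = -111.000).
Solving J·Δ = −F gives Δ = (0.338, 0.865, 0.919).
Then the next iterate is (u, v, w)₁ = (-1.162, -0.135, -0.081).

(-1.162, -0.135, -0.081)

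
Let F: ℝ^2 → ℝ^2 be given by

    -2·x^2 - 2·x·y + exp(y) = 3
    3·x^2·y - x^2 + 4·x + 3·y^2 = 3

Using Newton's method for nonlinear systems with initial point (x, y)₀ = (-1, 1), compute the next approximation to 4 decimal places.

At (-1, 1): F = (-0.281718, -2.0000).
Jacobian J = [[-4·x - 2·y, -2·x + exp(y)], [6·x·y - 2·x + 4, 3·x^2 + 6·y]].
At the point, J = [[2.0000, 4.718282], [0.0000, 9.0000]] (det J = 18.0000).
Solving J·Δ = −F gives Δ = (-0.3834, 0.2222).
Then the next iterate is (x, y)₁ = (-1.3834, 1.2222).

(-1.3834, 1.2222)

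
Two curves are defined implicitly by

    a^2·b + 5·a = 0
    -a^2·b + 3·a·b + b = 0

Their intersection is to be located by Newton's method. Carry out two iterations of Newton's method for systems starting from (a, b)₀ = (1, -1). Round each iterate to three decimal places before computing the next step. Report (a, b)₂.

(0.017, -1.379)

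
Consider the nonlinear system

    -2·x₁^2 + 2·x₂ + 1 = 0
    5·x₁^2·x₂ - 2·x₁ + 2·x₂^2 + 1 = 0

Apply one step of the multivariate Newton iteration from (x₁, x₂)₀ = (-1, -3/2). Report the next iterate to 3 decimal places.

At (-1, -3/2): F = (-4.000, 0.000).
Jacobian J = [[-4·x₁, 2], [10·x₁·x₂ - 2, 5·x₁^2 + 4·x₂]].
At the point, J = [[4.000, 2.000], [13.000, -1.000]] (det J = -30.000).
Solving J·Δ = −F gives Δ = (0.133, 1.733).
Then the next iterate is (x₁, x₂)₁ = (-0.867, 0.233).

(-0.867, 0.233)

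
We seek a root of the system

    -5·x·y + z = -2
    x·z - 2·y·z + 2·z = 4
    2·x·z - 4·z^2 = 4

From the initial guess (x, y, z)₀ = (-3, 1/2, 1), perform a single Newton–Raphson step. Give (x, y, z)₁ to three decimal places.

At (-3, 1/2, 1): F = (10.500, -6.000, -14.000).
Jacobian J = [[-5·y, -5·x, 1], [z, -2·z, x - 2·y + 2], [2·z, 0, 2·x - 8·z]].
At the point, J = [[-2.500, 15.000, 1.000], [1.000, -2.000, -2.000], [2.000, 0.000, -14.000]] (det J = 84.000).
Solving J·Δ = −F gives Δ = (6.833, 0.440, -0.024).
Then the next iterate is (x, y, z)₁ = (3.833, 0.940, 0.976).

(3.833, 0.940, 0.976)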